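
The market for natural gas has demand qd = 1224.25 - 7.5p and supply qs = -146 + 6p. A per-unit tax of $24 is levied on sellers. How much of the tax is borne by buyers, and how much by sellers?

Pre-tax equilibrium: p* = 101.5, q* = 463.
Tax on sellers shifts supply to qs = -146 + 6(p − 24) = -290 + 6p.
1224.25 - 7.5p = -290 + 6p gives buyer price pb = 673/6; sellers receive ps = 673/6 − 24 = 529/6.
New quantity: q = 1224.25 − 7.5(673/6) = 383.
Buyer burden = 673/6 − 101.5 = 32/3; seller burden = 101.5 − 529/6 = 40/3.

Buyers bear 32/3, sellers bear 40/3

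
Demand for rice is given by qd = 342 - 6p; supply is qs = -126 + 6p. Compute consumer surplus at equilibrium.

Equilibrium: 342 - 6p = -126 + 6p gives p* = 39, q* = 108.
Demand choke price (qd = 0): p = 57.
CS = ½(57 − 39)(108) = 972.

Consumer surplus = 972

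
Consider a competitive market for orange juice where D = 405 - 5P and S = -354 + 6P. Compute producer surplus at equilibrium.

Producer surplus = 300

Equilibrium: 405 - 5P = -354 + 6P gives P* = 69, Q* = 60.
Supply starts at P = 59 (where S = 0).
PS = ½(69 − 59)(60) = 300.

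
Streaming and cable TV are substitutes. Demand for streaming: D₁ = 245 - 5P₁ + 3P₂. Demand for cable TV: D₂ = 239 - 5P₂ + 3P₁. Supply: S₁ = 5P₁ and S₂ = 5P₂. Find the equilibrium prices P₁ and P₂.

Market 1: 245 - 5P₁ + 3P₂ = 5P₁ → 10P₁ - 3P₂ = 245.
Market 2: 10P₂ - 3P₁ = 239.
Eliminating P₂: 10×(1) + 3×(2) gives 91P₁ = 3167, so P₁ = 3167/91.
Back-substitute into (2): P₂ = (239 + 3×3167/91) / 10 = 3125/91.

P₁ = 3167/91, P₂ = 3125/91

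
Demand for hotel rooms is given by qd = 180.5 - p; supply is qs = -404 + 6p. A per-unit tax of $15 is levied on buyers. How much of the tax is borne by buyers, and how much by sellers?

Buyers bear 90/7, sellers bear 15/7

Pre-tax equilibrium: p* = 83.5, q* = 97.
Tax on buyers shifts demand to qd = 180.5 − 1(p + 15) = 165.5 - p.
165.5 - p = -404 + 6p gives seller price ps = 1139/14; buyers pay pb = 1139/14 + 15 = 1349/14.
New quantity: q = 180.5 − 1(1349/14) = 589/7.
Buyer burden = 1349/14 − 83.5 = 90/7; seller burden = 83.5 − 1139/14 = 15/7.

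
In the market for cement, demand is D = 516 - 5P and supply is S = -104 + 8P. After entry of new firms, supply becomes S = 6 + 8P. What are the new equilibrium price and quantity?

Original equilibrium: P* = 620/13, Q* = 3608/13.
New equilibrium: 516 - 5P = 6 + 8P, so 510 = 13P and P' = 510/13; Q' = 516 − 5(510/13) = 4158/13.

P' = 510/13, Q' = 4158/13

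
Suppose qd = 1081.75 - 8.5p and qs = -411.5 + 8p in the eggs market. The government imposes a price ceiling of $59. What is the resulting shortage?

Shortage = 519.75

Equilibrium price would be p* = 90.5, so the ceiling at 59 binds.
At p = 59: qd = 1081.75 − 8.5(59) = 580.25, qs = -411.5 + 8(59) = 60.5.
Shortage = 580.25 − 60.5 = 519.75.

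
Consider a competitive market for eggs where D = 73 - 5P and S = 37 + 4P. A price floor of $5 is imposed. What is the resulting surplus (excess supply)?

Surplus = 9

Equilibrium price would be P* = 4, so the floor at 5 binds.
At P = 5: D = 48, S = 57.
Surplus = 57 − 48 = 9.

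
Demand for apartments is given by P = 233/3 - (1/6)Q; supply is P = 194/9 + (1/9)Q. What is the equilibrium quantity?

Q* = 202

Set the two price expressions equal: 233/3 - (1/6)Q = 194/9 + (1/9)Q.
505/9 = (5/18)Q, so Q* = 202.
P* = 233/3 − (1/6)(202) = 44.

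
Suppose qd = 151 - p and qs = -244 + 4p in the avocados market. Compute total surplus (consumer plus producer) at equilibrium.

Total surplus = 3240

Equilibrium: 151 - p = -244 + 4p gives p* = 79, q* = 72.
Demand choke price: p = 151; supply starts at p = 61.
CS = ½(151 − 79)(72) = 2592; PS = ½(79 − 61)(72) = 648.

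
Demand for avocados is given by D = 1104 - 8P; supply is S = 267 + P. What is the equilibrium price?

Set D = S: 1104 - 8P = 267 + P.
837 = 9P, so P* = 93.
Q* = 1104 − 8(93) = 360.

P* = 93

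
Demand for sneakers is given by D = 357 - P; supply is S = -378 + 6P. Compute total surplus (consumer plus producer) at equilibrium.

Equilibrium: 357 - P = -378 + 6P gives P* = 105, Q* = 252.
Demand choke price: P = 357; supply starts at P = 63.
CS = ½(357 − 105)(252) = 31752; PS = ½(105 − 63)(252) = 5292.

Total surplus = 37044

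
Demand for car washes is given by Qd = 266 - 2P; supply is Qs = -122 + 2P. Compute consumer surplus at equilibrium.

Equilibrium: 266 - 2P = -122 + 2P gives P* = 97, Q* = 72.
Demand choke price (Qd = 0): P = 133.
CS = ½(133 − 97)(72) = 1296.

Consumer surplus = 1296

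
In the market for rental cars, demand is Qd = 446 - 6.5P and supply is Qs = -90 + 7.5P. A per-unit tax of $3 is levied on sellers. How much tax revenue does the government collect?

Tax revenue = 31365/56

Pre-tax equilibrium: P* = 268/7, Q* = 1380/7.
Tax on sellers shifts supply to Qs = -90 + 7.5(P − 3) = -112.5 + 7.5P.
446 - 6.5P = -112.5 + 7.5P gives buyer price Pb = 1117/28; sellers receive Ps = 1117/28 − 3 = 1033/28.
New quantity: Q = 446 − 6.5(1117/28) = 10455/56.
Revenue = 3 × 10455/56 = 31365/56.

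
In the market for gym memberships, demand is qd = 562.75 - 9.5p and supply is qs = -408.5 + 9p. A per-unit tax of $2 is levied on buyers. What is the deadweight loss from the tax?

Pre-tax equilibrium: p* = 52.5, q* = 64.
Tax on buyers shifts demand to qd = 562.75 − 9.5(p + 2) = 543.75 - 9.5p.
543.75 - 9.5p = -408.5 + 9p gives seller price ps = 3809/74; buyers pay pb = 3809/74 + 2 = 3957/74.
New quantity: q = 562.75 − 9.5(3957/74) = 2026/37.
DWL = ½ × 2 × (64 − 2026/37) = 342/37.

Deadweight loss = 342/37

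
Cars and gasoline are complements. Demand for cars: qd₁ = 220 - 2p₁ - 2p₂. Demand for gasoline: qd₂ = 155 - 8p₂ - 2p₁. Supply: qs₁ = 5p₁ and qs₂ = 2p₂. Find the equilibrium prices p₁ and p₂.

Market 1: 220 - 2p₁ - 2p₂ = 5p₁ → 7p₁ + 2p₂ = 220.
Market 2: 10p₂ + 2p₁ = 155.
Eliminating p₂: 10×(1) − 2×(2) gives 66p₁ = 1890, so p₁ = 315/11.
Back-substitute into (2): p₂ = (155 − 2×315/11) / 10 = 215/22.

p₁ = 315/11, p₂ = 215/22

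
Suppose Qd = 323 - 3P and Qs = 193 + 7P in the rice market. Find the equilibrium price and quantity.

Set Qd = Qs: 323 - 3P = 193 + 7P.
130 = 10P, so P* = 13.
Q* = 323 − 3(13) = 284.

P* = 13, Q* = 284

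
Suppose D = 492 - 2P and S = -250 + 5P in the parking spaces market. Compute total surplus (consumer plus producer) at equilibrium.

Total surplus = 27440

Equilibrium: 492 - 2P = -250 + 5P gives P* = 106, Q* = 280.
Demand choke price: P = 246; supply starts at P = 50.
CS = ½(246 − 106)(280) = 19600; PS = ½(106 − 50)(280) = 7840.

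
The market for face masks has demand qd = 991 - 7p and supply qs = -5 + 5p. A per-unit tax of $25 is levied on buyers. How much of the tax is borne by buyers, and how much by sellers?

Pre-tax equilibrium: p* = 83, q* = 410.
Tax on buyers shifts demand to qd = 991 − 7(p + 25) = 816 - 7p.
816 - 7p = -5 + 5p gives seller price ps = 821/12; buyers pay pb = 821/12 + 25 = 1121/12.
New quantity: q = 991 − 7(1121/12) = 4045/12.
Buyer burden = 1121/12 − 83 = 125/12; seller burden = 83 − 821/12 = 175/12.

Buyers bear 125/12, sellers bear 175/12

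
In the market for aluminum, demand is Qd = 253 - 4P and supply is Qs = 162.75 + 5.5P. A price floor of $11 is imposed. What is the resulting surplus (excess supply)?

Equilibrium price would be P* = 9.5, so the floor at 11 binds.
At P = 11: Qd = 209, Qs = 223.25.
Surplus = 223.25 − 209 = 14.25.

Surplus = 14.25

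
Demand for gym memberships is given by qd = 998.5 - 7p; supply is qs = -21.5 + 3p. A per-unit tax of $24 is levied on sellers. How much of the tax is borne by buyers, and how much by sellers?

Pre-tax equilibrium: p* = 102, q* = 284.5.
Tax on sellers shifts supply to qs = -21.5 + 3(p − 24) = -93.5 + 3p.
998.5 - 7p = -93.5 + 3p gives buyer price pb = 109.2; sellers receive ps = 109.2 − 24 = 85.2.
New quantity: q = 998.5 − 7(109.2) = 234.1.
Buyer burden = 109.2 − 102 = 7.2; seller burden = 102 − 85.2 = 16.8.

Buyers bear $7.2, sellers bear $16.8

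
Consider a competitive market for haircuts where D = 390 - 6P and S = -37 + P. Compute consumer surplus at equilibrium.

Consumer surplus = 48

Equilibrium: 390 - 6P = -37 + P gives P* = 61, Q* = 24.
Demand choke price (D = 0): P = 65.
CS = ½(65 − 61)(24) = 48.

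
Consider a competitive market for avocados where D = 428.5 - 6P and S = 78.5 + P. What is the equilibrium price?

P* = 50

Set D = S: 428.5 - 6P = 78.5 + P.
350 = 7P, so P* = 50.
Q* = 428.5 − 6(50) = 128.5.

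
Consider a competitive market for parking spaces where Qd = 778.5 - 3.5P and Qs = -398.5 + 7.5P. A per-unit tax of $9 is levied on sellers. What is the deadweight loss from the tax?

Deadweight loss = 8505/88

Pre-tax equilibrium: P* = 107, Q* = 404.
Tax on sellers shifts supply to Qs = -398.5 + 7.5(P − 9) = -466 + 7.5P.
778.5 - 3.5P = -466 + 7.5P gives buyer price Pb = 2489/22; sellers receive Ps = 2489/22 − 9 = 2291/22.
New quantity: Q = 778.5 − 3.5(2489/22) = 16831/44.
DWL = ½ × 9 × (404 − 16831/44) = 8505/88.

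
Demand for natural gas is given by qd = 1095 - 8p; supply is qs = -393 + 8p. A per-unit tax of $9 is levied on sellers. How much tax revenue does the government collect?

Tax revenue = 2835

Pre-tax equilibrium: p* = 93, q* = 351.
Tax on sellers shifts supply to qs = -393 + 8(p − 9) = -465 + 8p.
1095 - 8p = -465 + 8p gives buyer price pb = 97.5; sellers receive ps = 97.5 − 9 = 88.5.
New quantity: q = 1095 − 8(97.5) = 315.
Revenue = 9 × 315 = 2835.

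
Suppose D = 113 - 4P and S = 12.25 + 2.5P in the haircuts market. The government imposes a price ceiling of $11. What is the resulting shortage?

Shortage = 29.25

Equilibrium price would be P* = 15.5, so the ceiling at 11 binds.
At P = 11: D = 113 − 4(11) = 69, S = 12.25 + 2.5(11) = 39.75.
Shortage = 69 − 39.75 = 29.25.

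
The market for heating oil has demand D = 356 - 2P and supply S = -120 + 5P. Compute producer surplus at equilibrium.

Equilibrium: 356 - 2P = -120 + 5P gives P* = 68, Q* = 220.
Supply starts at P = 24 (where S = 0).
PS = ½(68 − 24)(220) = 4840.

Producer surplus = 4840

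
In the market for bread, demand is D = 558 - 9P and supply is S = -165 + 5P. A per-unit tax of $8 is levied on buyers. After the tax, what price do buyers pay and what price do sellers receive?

Buyers pay $54.5, sellers receive $46.5

Pre-tax equilibrium: P* = 723/14, Q* = 1305/14.
Tax on buyers shifts demand to D = 558 − 9(P + 8) = 486 - 9P.
486 - 9P = -165 + 5P gives seller price Ps = 46.5; buyers pay Pb = 46.5 + 8 = 54.5.
New quantity: Q = 558 − 9(54.5) = 67.5.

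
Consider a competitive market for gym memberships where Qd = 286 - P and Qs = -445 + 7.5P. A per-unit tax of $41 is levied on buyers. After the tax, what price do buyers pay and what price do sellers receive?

Buyers pay 2077/17, sellers receive 1380/17

Pre-tax equilibrium: P* = 86, Q* = 200.
Tax on buyers shifts demand to Qd = 286 − 1(P + 41) = 245 - P.
245 - P = -445 + 7.5P gives seller price Ps = 1380/17; buyers pay Pb = 1380/17 + 41 = 2077/17.
New quantity: Q = 286 − 1(2077/17) = 2785/17.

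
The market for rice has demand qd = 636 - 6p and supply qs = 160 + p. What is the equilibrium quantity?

q* = 228

Set qd = qs: 636 - 6p = 160 + p.
476 = 7p, so p* = 68.
q* = 636 − 6(68) = 228.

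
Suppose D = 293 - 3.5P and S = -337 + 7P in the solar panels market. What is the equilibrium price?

Set D = S: 293 - 3.5P = -337 + 7P.
630 = 10.5P, so P* = 60.
Q* = 293 − 3.5(60) = 83.

P* = 60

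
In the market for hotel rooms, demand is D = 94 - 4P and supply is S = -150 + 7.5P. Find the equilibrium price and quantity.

Set D = S: 94 - 4P = -150 + 7.5P.
244 = 11.5P, so P* = 488/23.
Q* = 94 − 4(488/23) = 210/23.

P* = 488/23, Q* = 210/23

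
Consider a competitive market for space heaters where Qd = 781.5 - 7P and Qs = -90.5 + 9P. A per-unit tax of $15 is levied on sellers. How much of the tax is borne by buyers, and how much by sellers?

Buyers bear $8.4375, sellers bear $6.5625

Pre-tax equilibrium: P* = 54.5, Q* = 400.
Tax on sellers shifts supply to Qs = -90.5 + 9(P − 15) = -225.5 + 9P.
781.5 - 7P = -225.5 + 9P gives buyer price Pb = 62.9375; sellers receive Ps = 62.9375 − 15 = 47.9375.
New quantity: Q = 781.5 − 7(62.9375) = 340.9375.
Buyer burden = 62.9375 − 54.5 = 8.4375; seller burden = 54.5 − 47.9375 = 6.5625.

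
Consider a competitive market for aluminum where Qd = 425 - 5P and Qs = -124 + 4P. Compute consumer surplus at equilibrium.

Equilibrium: 425 - 5P = -124 + 4P gives P* = 61, Q* = 120.
Demand choke price (Qd = 0): P = 85.
CS = ½(85 − 61)(120) = 1440.

Consumer surplus = 1440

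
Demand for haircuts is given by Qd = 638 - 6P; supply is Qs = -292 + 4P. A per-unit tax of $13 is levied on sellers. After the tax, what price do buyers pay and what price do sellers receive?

Buyers pay $98.2, sellers receive $85.2

Pre-tax equilibrium: P* = 93, Q* = 80.
Tax on sellers shifts supply to Qs = -292 + 4(P − 13) = -344 + 4P.
638 - 6P = -344 + 4P gives buyer price Pb = 98.2; sellers receive Ps = 98.2 − 13 = 85.2.
New quantity: Q = 638 − 6(98.2) = 48.8.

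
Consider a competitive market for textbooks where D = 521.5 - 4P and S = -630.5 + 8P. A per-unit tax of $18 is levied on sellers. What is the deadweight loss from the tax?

Deadweight loss = 432

Pre-tax equilibrium: P* = 96, Q* = 137.5.
Tax on sellers shifts supply to S = -630.5 + 8(P − 18) = -774.5 + 8P.
521.5 - 4P = -774.5 + 8P gives buyer price Pb = 108; sellers receive Ps = 108 − 18 = 90.
New quantity: Q = 521.5 − 4(108) = 89.5.
DWL = ½ × 18 × (137.5 − 89.5) = 432.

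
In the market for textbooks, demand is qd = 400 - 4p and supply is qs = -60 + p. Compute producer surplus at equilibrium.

Equilibrium: 400 - 4p = -60 + p gives p* = 92, q* = 32.
Supply starts at p = 60 (where qs = 0).
PS = ½(92 − 60)(32) = 512.

Producer surplus = 512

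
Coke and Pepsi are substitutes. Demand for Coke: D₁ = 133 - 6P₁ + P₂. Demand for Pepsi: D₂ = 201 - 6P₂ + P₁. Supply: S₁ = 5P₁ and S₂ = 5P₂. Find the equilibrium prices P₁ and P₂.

Market 1: 133 - 6P₁ + P₂ = 5P₁ → 11P₁ - P₂ = 133.
Market 2: 11P₂ - P₁ = 201.
Eliminating P₂: 11×(1) + 1×(2) gives 120P₁ = 1664, so P₁ = 208/15.
Back-substitute into (2): P₂ = (201 + 1×208/15) / 11 = 293/15.

P₁ = 208/15, P₂ = 293/15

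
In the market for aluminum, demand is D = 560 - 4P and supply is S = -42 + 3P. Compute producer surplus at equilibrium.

Producer surplus = 7776

Equilibrium: 560 - 4P = -42 + 3P gives P* = 86, Q* = 216.
Supply starts at P = 14 (where S = 0).
PS = ½(86 − 14)(216) = 7776.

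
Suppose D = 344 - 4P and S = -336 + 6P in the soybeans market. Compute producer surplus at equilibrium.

Producer surplus = 432

Equilibrium: 344 - 4P = -336 + 6P gives P* = 68, Q* = 72.
Supply starts at P = 56 (where S = 0).
PS = ½(68 − 56)(72) = 432.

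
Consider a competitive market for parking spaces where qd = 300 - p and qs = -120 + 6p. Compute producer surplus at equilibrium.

Equilibrium: 300 - p = -120 + 6p gives p* = 60, q* = 240.
Supply starts at p = 20 (where qs = 0).
PS = ½(60 − 20)(240) = 4800.

Producer surplus = 4800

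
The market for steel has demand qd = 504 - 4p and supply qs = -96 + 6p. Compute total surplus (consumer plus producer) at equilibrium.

Equilibrium: 504 - 4p = -96 + 6p gives p* = 60, q* = 264.
Demand choke price: p = 126; supply starts at p = 16.
CS = ½(126 − 60)(264) = 8712; PS = ½(60 − 16)(264) = 5808.

Total surplus = 14520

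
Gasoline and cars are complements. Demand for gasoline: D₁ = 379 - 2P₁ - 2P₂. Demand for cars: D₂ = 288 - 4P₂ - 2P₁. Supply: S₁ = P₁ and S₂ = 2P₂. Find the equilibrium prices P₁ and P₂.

P₁ = 849/7, P₂ = 53/7

Market 1: 379 - 2P₁ - 2P₂ = P₁ → 3P₁ + 2P₂ = 379.
Market 2: 6P₂ + 2P₁ = 288.
Eliminating P₂: 6×(1) − 2×(2) gives 14P₁ = 1698, so P₁ = 849/7.
Back-substitute into (2): P₂ = (288 − 2×849/7) / 6 = 53/7.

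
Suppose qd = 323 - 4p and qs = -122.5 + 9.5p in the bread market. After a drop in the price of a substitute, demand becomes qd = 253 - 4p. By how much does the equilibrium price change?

Δp = -140/27

Original equilibrium: p* = 33, q* = 191.
New equilibrium: 253 - 4p = -122.5 + 9.5p, so 375.5 = 13.5p and p' = 751/27; q' = 253 − 4(751/27) = 3827/27.
Change in price: 751/27 − 33 = -140/27.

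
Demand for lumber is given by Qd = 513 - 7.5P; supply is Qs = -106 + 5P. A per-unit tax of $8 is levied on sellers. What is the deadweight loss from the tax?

Pre-tax equilibrium: P* = 49.52, Q* = 141.6.
Tax on sellers shifts supply to Qs = -106 + 5(P − 8) = -146 + 5P.
513 - 7.5P = -146 + 5P gives buyer price Pb = 52.72; sellers receive Ps = 52.72 − 8 = 44.72.
New quantity: Q = 513 − 7.5(52.72) = 117.6.
DWL = ½ × 8 × (141.6 − 117.6) = 96.

Deadweight loss = 96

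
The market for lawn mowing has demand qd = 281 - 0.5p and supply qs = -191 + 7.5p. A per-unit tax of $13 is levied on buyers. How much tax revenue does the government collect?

Tax revenue = 3190.28125

Pre-tax equilibrium: p* = 59, q* = 251.5.
Tax on buyers shifts demand to qd = 281 − 0.5(p + 13) = 274.5 - 0.5p.
274.5 - 0.5p = -191 + 7.5p gives seller price ps = 58.1875; buyers pay pb = 58.1875 + 13 = 71.1875.
New quantity: q = 281 − 0.5(71.1875) = 245.40625.
Revenue = 13 × 245.40625 = 3190.28125.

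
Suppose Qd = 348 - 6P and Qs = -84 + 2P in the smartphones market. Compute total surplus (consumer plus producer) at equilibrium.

Equilibrium: 348 - 6P = -84 + 2P gives P* = 54, Q* = 24.
Demand choke price: P = 58; supply starts at P = 42.
CS = ½(58 − 54)(24) = 48; PS = ½(54 − 42)(24) = 144.

Total surplus = 192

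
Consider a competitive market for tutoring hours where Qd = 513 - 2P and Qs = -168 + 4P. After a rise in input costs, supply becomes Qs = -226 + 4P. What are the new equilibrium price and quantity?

P' = 739/6, Q' = 800/3

Original equilibrium: P* = 113.5, Q* = 286.
New equilibrium: 513 - 2P = -226 + 4P, so 739 = 6P and P' = 739/6; Q' = 513 − 2(739/6) = 800/3.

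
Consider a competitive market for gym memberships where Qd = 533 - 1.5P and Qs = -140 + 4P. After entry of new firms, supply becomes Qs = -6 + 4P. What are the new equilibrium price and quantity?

P' = 98, Q' = 386

Original equilibrium: P* = 1346/11, Q* = 3844/11.
New equilibrium: 533 - 1.5P = -6 + 4P, so 539 = 5.5P and P' = 98; Q' = 533 − 1.5(98) = 386.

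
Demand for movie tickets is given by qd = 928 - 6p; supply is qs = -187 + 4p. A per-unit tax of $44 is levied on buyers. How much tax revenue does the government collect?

Pre-tax equilibrium: p* = 111.5, q* = 259.
Tax on buyers shifts demand to qd = 928 − 6(p + 44) = 664 - 6p.
664 - 6p = -187 + 4p gives seller price ps = 85.1; buyers pay pb = 85.1 + 44 = 129.1.
New quantity: q = 928 − 6(129.1) = 153.4.
Revenue = 44 × 153.4 = 6749.6.

Tax revenue = 6749.6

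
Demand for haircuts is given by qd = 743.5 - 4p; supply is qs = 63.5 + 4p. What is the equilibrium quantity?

q* = 403.5

Set qd = qs: 743.5 - 4p = 63.5 + 4p.
680 = 8p, so p* = 85.
q* = 743.5 − 4(85) = 403.5.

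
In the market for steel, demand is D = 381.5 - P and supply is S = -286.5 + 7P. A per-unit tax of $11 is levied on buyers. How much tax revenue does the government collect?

Tax revenue = 3172.125

Pre-tax equilibrium: P* = 83.5, Q* = 298.
Tax on buyers shifts demand to D = 381.5 − 1(P + 11) = 370.5 - P.
370.5 - P = -286.5 + 7P gives seller price Ps = 82.125; buyers pay Pb = 82.125 + 11 = 93.125.
New quantity: Q = 381.5 − 1(93.125) = 288.375.
Revenue = 11 × 288.375 = 3172.125.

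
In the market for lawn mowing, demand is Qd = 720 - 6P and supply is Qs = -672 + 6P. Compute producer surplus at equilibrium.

Producer surplus = 48

Equilibrium: 720 - 6P = -672 + 6P gives P* = 116, Q* = 24.
Supply starts at P = 112 (where Qs = 0).
PS = ½(116 − 112)(24) = 48.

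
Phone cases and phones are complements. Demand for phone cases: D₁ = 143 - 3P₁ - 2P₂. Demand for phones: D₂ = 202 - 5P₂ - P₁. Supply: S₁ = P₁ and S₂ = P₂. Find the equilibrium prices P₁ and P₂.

Market 1: 143 - 3P₁ - 2P₂ = P₁ → 4P₁ + 2P₂ = 143.
Market 2: 6P₂ + P₁ = 202.
Eliminating P₂: 6×(1) − 2×(2) gives 22P₁ = 454, so P₁ = 227/11.
Back-substitute into (2): P₂ = (202 − 1×227/11) / 6 = 665/22.

P₁ = 227/11, P₂ = 665/22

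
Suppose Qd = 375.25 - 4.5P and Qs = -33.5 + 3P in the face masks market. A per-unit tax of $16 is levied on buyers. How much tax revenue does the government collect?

Tax revenue = 1619.2

Pre-tax equilibrium: P* = 54.5, Q* = 130.
Tax on buyers shifts demand to Qd = 375.25 − 4.5(P + 16) = 303.25 - 4.5P.
303.25 - 4.5P = -33.5 + 3P gives seller price Ps = 44.9; buyers pay Pb = 44.9 + 16 = 60.9.
New quantity: Q = 375.25 − 4.5(60.9) = 101.2.
Revenue = 16 × 101.2 = 1619.2.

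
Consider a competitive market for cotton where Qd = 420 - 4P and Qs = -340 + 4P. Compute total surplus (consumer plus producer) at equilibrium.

Total surplus = 400

Equilibrium: 420 - 4P = -340 + 4P gives P* = 95, Q* = 40.
Demand choke price: P = 105; supply starts at P = 85.
CS = ½(105 − 95)(40) = 200; PS = ½(95 − 85)(40) = 200.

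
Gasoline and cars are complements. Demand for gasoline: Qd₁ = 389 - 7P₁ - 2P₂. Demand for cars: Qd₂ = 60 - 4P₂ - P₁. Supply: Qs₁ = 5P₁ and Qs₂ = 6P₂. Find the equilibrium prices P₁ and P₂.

P₁ = 1885/59, P₂ = 331/118

Market 1: 389 - 7P₁ - 2P₂ = 5P₁ → 12P₁ + 2P₂ = 389.
Market 2: 10P₂ + P₁ = 60.
Eliminating P₂: 10×(1) − 2×(2) gives 118P₁ = 3770, so P₁ = 1885/59.
Back-substitute into (2): P₂ = (60 − 1×1885/59) / 10 = 331/118.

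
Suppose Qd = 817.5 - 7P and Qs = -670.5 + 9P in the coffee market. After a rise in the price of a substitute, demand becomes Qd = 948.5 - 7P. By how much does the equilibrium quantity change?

Original equilibrium: P* = 93, Q* = 166.5.
New equilibrium: 948.5 - 7P = -670.5 + 9P, so 1619 = 16P and P' = 101.1875; Q' = 948.5 − 7(101.1875) = 240.1875.
Change in quantity: 240.1875 − 166.5 = 73.6875.

ΔQ = 73.6875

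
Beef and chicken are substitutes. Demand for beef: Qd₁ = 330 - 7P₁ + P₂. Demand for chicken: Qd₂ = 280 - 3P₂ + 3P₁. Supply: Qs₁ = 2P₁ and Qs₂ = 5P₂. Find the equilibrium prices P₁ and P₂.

P₁ = 2920/69, P₂ = 1170/23

Market 1: 330 - 7P₁ + P₂ = 2P₁ → 9P₁ - P₂ = 330.
Market 2: 8P₂ - 3P₁ = 280.
Eliminating P₂: 8×(1) + 1×(2) gives 69P₁ = 2920, so P₁ = 2920/69.
Back-substitute into (2): P₂ = (280 + 3×2920/69) / 8 = 1170/23.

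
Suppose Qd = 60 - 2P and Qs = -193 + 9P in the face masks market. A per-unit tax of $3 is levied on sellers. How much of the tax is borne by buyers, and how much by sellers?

Buyers bear 27/11, sellers bear 6/11

Pre-tax equilibrium: P* = 23, Q* = 14.
Tax on sellers shifts supply to Qs = -193 + 9(P − 3) = -220 + 9P.
60 - 2P = -220 + 9P gives buyer price Pb = 280/11; sellers receive Ps = 280/11 − 3 = 247/11.
New quantity: Q = 60 − 2(280/11) = 100/11.
Buyer burden = 280/11 − 23 = 27/11; seller burden = 23 − 247/11 = 6/11.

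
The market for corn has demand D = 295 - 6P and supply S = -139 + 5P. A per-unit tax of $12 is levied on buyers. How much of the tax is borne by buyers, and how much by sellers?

Buyers bear 60/11, sellers bear 72/11

Pre-tax equilibrium: P* = 434/11, Q* = 641/11.
Tax on buyers shifts demand to D = 295 − 6(P + 12) = 223 - 6P.
223 - 6P = -139 + 5P gives seller price Ps = 362/11; buyers pay Pb = 362/11 + 12 = 494/11.
New quantity: Q = 295 − 6(494/11) = 281/11.
Buyer burden = 494/11 − 434/11 = 60/11; seller burden = 434/11 − 362/11 = 72/11.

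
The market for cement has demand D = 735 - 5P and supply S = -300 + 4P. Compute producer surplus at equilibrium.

Equilibrium: 735 - 5P = -300 + 4P gives P* = 115, Q* = 160.
Supply starts at P = 75 (where S = 0).
PS = ½(115 − 75)(160) = 3200.

Producer surplus = 3200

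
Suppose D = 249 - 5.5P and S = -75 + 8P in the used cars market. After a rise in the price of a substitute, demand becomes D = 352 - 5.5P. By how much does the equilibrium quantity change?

ΔQ = 1648/27

Original equilibrium: P* = 24, Q* = 117.
New equilibrium: 352 - 5.5P = -75 + 8P, so 427 = 13.5P and P' = 854/27; Q' = 352 − 5.5(854/27) = 4807/27.
Change in quantity: 4807/27 − 117 = 1648/27.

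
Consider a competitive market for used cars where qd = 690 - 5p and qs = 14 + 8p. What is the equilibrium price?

Set qd = qs: 690 - 5p = 14 + 8p.
676 = 13p, so p* = 52.
q* = 690 − 5(52) = 430.

p* = 52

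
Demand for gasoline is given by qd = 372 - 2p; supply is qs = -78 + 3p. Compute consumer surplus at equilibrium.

Equilibrium: 372 - 2p = -78 + 3p gives p* = 90, q* = 192.
Demand choke price (qd = 0): p = 186.
CS = ½(186 − 90)(192) = 9216.

Consumer surplus = 9216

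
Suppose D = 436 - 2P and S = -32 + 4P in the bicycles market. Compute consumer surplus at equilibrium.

Consumer surplus = 19600

Equilibrium: 436 - 2P = -32 + 4P gives P* = 78, Q* = 280.
Demand choke price (D = 0): P = 218.
CS = ½(218 − 78)(280) = 19600.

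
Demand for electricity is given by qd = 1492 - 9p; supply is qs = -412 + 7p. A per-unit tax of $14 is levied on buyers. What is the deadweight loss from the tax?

Deadweight loss = 385.875

Pre-tax equilibrium: p* = 119, q* = 421.
Tax on buyers shifts demand to qd = 1492 − 9(p + 14) = 1366 - 9p.
1366 - 9p = -412 + 7p gives seller price ps = 111.125; buyers pay pb = 111.125 + 14 = 125.125.
New quantity: q = 1492 − 9(125.125) = 365.875.
DWL = ½ × 14 × (421 − 365.875) = 385.875.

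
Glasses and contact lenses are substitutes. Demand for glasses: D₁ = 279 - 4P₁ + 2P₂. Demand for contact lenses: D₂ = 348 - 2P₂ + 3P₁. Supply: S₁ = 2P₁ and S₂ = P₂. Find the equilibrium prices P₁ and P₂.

Market 1: 279 - 4P₁ + 2P₂ = 2P₁ → 6P₁ - 2P₂ = 279.
Market 2: 3P₂ - 3P₁ = 348.
Eliminating P₂: 3×(1) + 2×(2) gives 12P₁ = 1533, so P₁ = 127.75.
Back-substitute into (2): P₂ = (348 + 3×127.75) / 3 = 243.75.

P₁ = 127.75, P₂ = 243.75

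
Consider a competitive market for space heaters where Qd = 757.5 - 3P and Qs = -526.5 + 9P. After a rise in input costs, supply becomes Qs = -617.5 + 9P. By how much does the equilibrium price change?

Original equilibrium: P* = 107, Q* = 436.5.
New equilibrium: 757.5 - 3P = -617.5 + 9P, so 1375 = 12P and P' = 1375/12; Q' = 757.5 − 3(1375/12) = 413.75.
Change in price: 1375/12 − 107 = 91/12.

ΔP = 91/12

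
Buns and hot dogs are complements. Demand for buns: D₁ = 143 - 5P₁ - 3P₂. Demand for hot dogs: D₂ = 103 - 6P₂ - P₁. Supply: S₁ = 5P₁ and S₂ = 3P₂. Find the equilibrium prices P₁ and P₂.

P₁ = 326/29, P₂ = 887/87

Market 1: 143 - 5P₁ - 3P₂ = 5P₁ → 10P₁ + 3P₂ = 143.
Market 2: 9P₂ + P₁ = 103.
Eliminating P₂: 9×(1) − 3×(2) gives 87P₁ = 978, so P₁ = 326/29.
Back-substitute into (2): P₂ = (103 − 1×326/29) / 9 = 887/87.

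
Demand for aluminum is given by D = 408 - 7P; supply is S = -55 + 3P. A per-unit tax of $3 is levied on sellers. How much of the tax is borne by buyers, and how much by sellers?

Buyers bear $0.9, sellers bear $2.1

Pre-tax equilibrium: P* = 46.3, Q* = 83.9.
Tax on sellers shifts supply to S = -55 + 3(P − 3) = -64 + 3P.
408 - 7P = -64 + 3P gives buyer price Pb = 47.2; sellers receive Ps = 47.2 − 3 = 44.2.
New quantity: Q = 408 − 7(47.2) = 77.6.
Buyer burden = 47.2 − 46.3 = 0.9; seller burden = 46.3 − 44.2 = 2.1.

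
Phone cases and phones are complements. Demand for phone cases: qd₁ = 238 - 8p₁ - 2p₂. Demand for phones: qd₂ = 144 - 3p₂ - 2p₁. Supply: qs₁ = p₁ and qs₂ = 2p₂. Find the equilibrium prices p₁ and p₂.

p₁ = 22, p₂ = 20

Market 1: 238 - 8p₁ - 2p₂ = p₁ → 9p₁ + 2p₂ = 238.
Market 2: 5p₂ + 2p₁ = 144.
Eliminating p₂: 5×(1) − 2×(2) gives 41p₁ = 902, so p₁ = 22.
Back-substitute into (2): p₂ = (144 − 2×22) / 5 = 20.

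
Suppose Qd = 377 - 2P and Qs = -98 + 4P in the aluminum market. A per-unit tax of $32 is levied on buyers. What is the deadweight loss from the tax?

Pre-tax equilibrium: P* = 475/6, Q* = 656/3.
Tax on buyers shifts demand to Qd = 377 − 2(P + 32) = 313 - 2P.
313 - 2P = -98 + 4P gives seller price Ps = 68.5; buyers pay Pb = 68.5 + 32 = 100.5.
New quantity: Q = 377 − 2(100.5) = 176.
DWL = ½ × 32 × (656/3 − 176) = 2048/3.

Deadweight loss = 2048/3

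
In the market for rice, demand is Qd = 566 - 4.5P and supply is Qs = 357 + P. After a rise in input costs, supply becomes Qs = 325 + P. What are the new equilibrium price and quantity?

Original equilibrium: P* = 38, Q* = 395.
New equilibrium: 566 - 4.5P = 325 + P, so 241 = 5.5P and P' = 482/11; Q' = 566 − 4.5(482/11) = 4057/11.

P' = 482/11, Q' = 4057/11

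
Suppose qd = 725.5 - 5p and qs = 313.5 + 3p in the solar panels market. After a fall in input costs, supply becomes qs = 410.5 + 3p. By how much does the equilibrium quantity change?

Δq = 60.625

Original equilibrium: p* = 51.5, q* = 468.
New equilibrium: 725.5 - 5p = 410.5 + 3p, so 315 = 8p and p' = 39.375; q' = 725.5 − 5(39.375) = 528.625.
Change in quantity: 528.625 − 468 = 60.625.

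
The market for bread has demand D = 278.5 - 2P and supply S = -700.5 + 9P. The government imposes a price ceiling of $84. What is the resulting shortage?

Equilibrium price would be P* = 89, so the ceiling at 84 binds.
At P = 84: D = 278.5 − 2(84) = 110.5, S = -700.5 + 9(84) = 55.5.
Shortage = 110.5 − 55.5 = 55.

Shortage = 55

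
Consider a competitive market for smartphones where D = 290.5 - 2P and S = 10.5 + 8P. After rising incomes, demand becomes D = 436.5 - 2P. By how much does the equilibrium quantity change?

ΔQ = 116.8

Original equilibrium: P* = 28, Q* = 234.5.
New equilibrium: 436.5 - 2P = 10.5 + 8P, so 426 = 10P and P' = 42.6; Q' = 436.5 − 2(42.6) = 351.3.
Change in quantity: 351.3 − 234.5 = 116.8.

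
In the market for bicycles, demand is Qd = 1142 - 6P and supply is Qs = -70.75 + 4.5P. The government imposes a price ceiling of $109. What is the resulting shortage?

Equilibrium price would be P* = 115.5, so the ceiling at 109 binds.
At P = 109: Qd = 1142 − 6(109) = 488, Qs = -70.75 + 4.5(109) = 419.75.
Shortage = 488 − 419.75 = 68.25.

Shortage = 68.25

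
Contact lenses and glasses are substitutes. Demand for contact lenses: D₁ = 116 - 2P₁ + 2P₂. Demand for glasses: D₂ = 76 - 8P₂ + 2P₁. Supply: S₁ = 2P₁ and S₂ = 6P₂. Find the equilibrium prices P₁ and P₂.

P₁ = 444/13, P₂ = 134/13

Market 1: 116 - 2P₁ + 2P₂ = 2P₁ → 4P₁ - 2P₂ = 116.
Market 2: 14P₂ - 2P₁ = 76.
Eliminating P₂: 14×(1) + 2×(2) gives 52P₁ = 1776, so P₁ = 444/13.
Back-substitute into (2): P₂ = (76 + 2×444/13) / 14 = 134/13.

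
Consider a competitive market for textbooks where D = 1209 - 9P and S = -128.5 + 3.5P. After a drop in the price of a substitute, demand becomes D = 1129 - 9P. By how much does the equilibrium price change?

ΔP = -6.4

Original equilibrium: P* = 107, Q* = 246.
New equilibrium: 1129 - 9P = -128.5 + 3.5P, so 1257.5 = 12.5P and P' = 100.6; Q' = 1129 − 9(100.6) = 223.6.
Change in price: 100.6 − 107 = -6.4.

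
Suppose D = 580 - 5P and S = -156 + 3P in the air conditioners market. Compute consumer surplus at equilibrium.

Equilibrium: 580 - 5P = -156 + 3P gives P* = 92, Q* = 120.
Demand choke price (D = 0): P = 116.
CS = ½(116 − 92)(120) = 1440.

Consumer surplus = 1440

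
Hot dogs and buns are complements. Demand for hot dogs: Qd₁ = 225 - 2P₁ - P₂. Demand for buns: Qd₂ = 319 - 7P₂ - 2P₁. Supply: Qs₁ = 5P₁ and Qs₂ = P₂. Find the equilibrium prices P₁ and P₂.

P₁ = 1481/54, P₂ = 1783/54

Market 1: 225 - 2P₁ - P₂ = 5P₁ → 7P₁ + P₂ = 225.
Market 2: 8P₂ + 2P₁ = 319.
Eliminating P₂: 8×(1) − 1×(2) gives 54P₁ = 1481, so P₁ = 1481/54.
Back-substitute into (2): P₂ = (319 − 2×1481/54) / 8 = 1783/54.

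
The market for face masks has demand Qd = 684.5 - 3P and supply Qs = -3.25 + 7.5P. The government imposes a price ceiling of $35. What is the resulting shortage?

Shortage = 320.25

Equilibrium price would be P* = 65.5, so the ceiling at 35 binds.
At P = 35: Qd = 684.5 − 3(35) = 579.5, Qs = -3.25 + 7.5(35) = 259.25.
Shortage = 579.5 − 259.25 = 320.25.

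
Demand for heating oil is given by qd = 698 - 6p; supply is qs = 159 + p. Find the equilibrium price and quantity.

p* = 77, q* = 236

Set qd = qs: 698 - 6p = 159 + p.
539 = 7p, so p* = 77.
q* = 698 − 6(77) = 236.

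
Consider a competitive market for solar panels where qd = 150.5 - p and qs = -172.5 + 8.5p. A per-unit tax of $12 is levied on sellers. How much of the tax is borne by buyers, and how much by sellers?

Buyers bear 204/19, sellers bear 24/19

Pre-tax equilibrium: p* = 34, q* = 116.5.
Tax on sellers shifts supply to qs = -172.5 + 8.5(p − 12) = -274.5 + 8.5p.
150.5 - p = -274.5 + 8.5p gives buyer price pb = 850/19; sellers receive ps = 850/19 − 12 = 622/19.
New quantity: q = 150.5 − 1(850/19) = 4019/38.
Buyer burden = 850/19 − 34 = 204/19; seller burden = 34 − 622/19 = 24/19.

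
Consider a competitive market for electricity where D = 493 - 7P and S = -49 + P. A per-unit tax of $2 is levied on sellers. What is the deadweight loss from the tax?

Pre-tax equilibrium: P* = 67.75, Q* = 18.75.
Tax on sellers shifts supply to S = -49 + 1(P − 2) = -51 + P.
493 - 7P = -51 + P gives buyer price Pb = 68; sellers receive Ps = 68 − 2 = 66.
New quantity: Q = 493 − 7(68) = 17.
DWL = ½ × 2 × (18.75 − 17) = 1.75.

Deadweight loss = 1.75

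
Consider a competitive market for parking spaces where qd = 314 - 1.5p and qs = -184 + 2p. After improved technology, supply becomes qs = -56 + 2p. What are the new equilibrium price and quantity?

p' = 740/7, q' = 1088/7

Original equilibrium: p* = 996/7, q* = 704/7.
New equilibrium: 314 - 1.5p = -56 + 2p, so 370 = 3.5p and p' = 740/7; q' = 314 − 1.5(740/7) = 1088/7.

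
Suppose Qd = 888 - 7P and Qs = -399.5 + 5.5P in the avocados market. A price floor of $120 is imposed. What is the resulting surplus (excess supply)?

Equilibrium price would be P* = 103, so the floor at 120 binds.
At P = 120: Qd = 48, Qs = 260.5.
Surplus = 260.5 − 48 = 212.5.

Surplus = 212.5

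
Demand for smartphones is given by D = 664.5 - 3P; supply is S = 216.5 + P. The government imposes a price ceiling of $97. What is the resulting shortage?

Shortage = 60

Equilibrium price would be P* = 112, so the ceiling at 97 binds.
At P = 97: D = 664.5 − 3(97) = 373.5, S = 216.5 + 1(97) = 313.5.
Shortage = 373.5 − 313.5 = 60.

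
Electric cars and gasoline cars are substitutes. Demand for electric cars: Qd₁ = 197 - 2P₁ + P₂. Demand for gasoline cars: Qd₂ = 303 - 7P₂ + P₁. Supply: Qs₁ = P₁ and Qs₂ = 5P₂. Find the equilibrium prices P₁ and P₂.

Market 1: 197 - 2P₁ + P₂ = P₁ → 3P₁ - P₂ = 197.
Market 2: 12P₂ - P₁ = 303.
Eliminating P₂: 12×(1) + 1×(2) gives 35P₁ = 2667, so P₁ = 76.2.
Back-substitute into (2): P₂ = (303 + 1×76.2) / 12 = 31.6.

P₁ = 76.2, P₂ = 31.6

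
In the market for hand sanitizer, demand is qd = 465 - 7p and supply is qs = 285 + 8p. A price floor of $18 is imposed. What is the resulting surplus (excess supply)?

Equilibrium price would be p* = 12, so the floor at 18 binds.
At p = 18: qd = 339, qs = 429.
Surplus = 429 − 339 = 90.

Surplus = 90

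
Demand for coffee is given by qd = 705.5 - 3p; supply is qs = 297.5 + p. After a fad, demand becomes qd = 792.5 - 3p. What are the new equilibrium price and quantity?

p' = 123.75, q' = 421.25

Original equilibrium: p* = 102, q* = 399.5.
New equilibrium: 792.5 - 3p = 297.5 + p, so 495 = 4p and p' = 123.75; q' = 792.5 − 3(123.75) = 421.25.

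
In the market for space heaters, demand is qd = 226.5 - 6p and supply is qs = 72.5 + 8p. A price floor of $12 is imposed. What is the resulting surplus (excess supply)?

Equilibrium price would be p* = 11, so the floor at 12 binds.
At p = 12: qd = 154.5, qs = 168.5.
Surplus = 168.5 − 154.5 = 14.

Surplus = 14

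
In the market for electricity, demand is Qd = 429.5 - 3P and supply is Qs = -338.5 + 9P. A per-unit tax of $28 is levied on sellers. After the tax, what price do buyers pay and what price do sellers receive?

Pre-tax equilibrium: P* = 64, Q* = 237.5.
Tax on sellers shifts supply to Qs = -338.5 + 9(P − 28) = -590.5 + 9P.
429.5 - 3P = -590.5 + 9P gives buyer price Pb = 85; sellers receive Ps = 85 − 28 = 57.
New quantity: Q = 429.5 − 3(85) = 174.5.

Buyers pay $85, sellers receive $57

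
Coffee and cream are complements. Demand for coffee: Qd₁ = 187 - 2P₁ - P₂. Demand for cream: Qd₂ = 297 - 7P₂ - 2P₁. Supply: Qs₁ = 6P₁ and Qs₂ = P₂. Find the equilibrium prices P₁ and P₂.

P₁ = 1199/62, P₂ = 1001/31

Market 1: 187 - 2P₁ - P₂ = 6P₁ → 8P₁ + P₂ = 187.
Market 2: 8P₂ + 2P₁ = 297.
Eliminating P₂: 8×(1) − 1×(2) gives 62P₁ = 1199, so P₁ = 1199/62.
Back-substitute into (2): P₂ = (297 − 2×1199/62) / 8 = 1001/31.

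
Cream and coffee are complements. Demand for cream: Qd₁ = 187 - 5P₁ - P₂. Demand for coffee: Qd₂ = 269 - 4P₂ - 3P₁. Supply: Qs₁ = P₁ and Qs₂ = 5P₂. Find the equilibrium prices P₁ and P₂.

P₁ = 1414/51, P₂ = 351/17

Market 1: 187 - 5P₁ - P₂ = P₁ → 6P₁ + P₂ = 187.
Market 2: 9P₂ + 3P₁ = 269.
Eliminating P₂: 9×(1) − 1×(2) gives 51P₁ = 1414, so P₁ = 1414/51.
Back-substitute into (2): P₂ = (269 − 3×1414/51) / 9 = 351/17.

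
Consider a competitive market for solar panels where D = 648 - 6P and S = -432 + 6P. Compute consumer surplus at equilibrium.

Equilibrium: 648 - 6P = -432 + 6P gives P* = 90, Q* = 108.
Demand choke price (D = 0): P = 108.
CS = ½(108 − 90)(108) = 972.

Consumer surplus = 972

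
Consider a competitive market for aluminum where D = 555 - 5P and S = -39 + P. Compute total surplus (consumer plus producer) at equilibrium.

Equilibrium: 555 - 5P = -39 + P gives P* = 99, Q* = 60.
Demand choke price: P = 111; supply starts at P = 39.
CS = ½(111 − 99)(60) = 360; PS = ½(99 − 39)(60) = 1800.

Total surplus = 2160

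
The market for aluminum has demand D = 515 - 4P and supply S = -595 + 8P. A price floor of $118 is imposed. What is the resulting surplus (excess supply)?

Equilibrium price would be P* = 92.5, so the floor at 118 binds.
At P = 118: D = 43, S = 349.
Surplus = 349 − 43 = 306.

Surplus = 306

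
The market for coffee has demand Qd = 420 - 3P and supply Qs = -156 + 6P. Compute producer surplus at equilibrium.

Equilibrium: 420 - 3P = -156 + 6P gives P* = 64, Q* = 228.
Supply starts at P = 26 (where Qs = 0).
PS = ½(64 − 26)(228) = 4332.

Producer surplus = 4332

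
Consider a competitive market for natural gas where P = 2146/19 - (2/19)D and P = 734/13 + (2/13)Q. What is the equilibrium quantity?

Set the two price expressions equal: 2146/19 - (2/19)Q = 734/13 + (2/13)Q.
13952/247 = (64/247)Q, so Q* = 218.
P* = 2146/19 − (2/19)(218) = 90.

Q* = 218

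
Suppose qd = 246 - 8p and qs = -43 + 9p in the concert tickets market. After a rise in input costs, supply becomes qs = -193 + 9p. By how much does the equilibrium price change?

Original equilibrium: p* = 17, q* = 110.
New equilibrium: 246 - 8p = -193 + 9p, so 439 = 17p and p' = 439/17; q' = 246 − 8(439/17) = 670/17.
Change in price: 439/17 − 17 = 150/17.

Δp = 150/17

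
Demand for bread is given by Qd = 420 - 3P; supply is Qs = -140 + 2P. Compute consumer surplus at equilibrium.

Equilibrium: 420 - 3P = -140 + 2P gives P* = 112, Q* = 84.
Demand choke price (Qd = 0): P = 140.
CS = ½(140 − 112)(84) = 1176.

Consumer surplus = 1176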